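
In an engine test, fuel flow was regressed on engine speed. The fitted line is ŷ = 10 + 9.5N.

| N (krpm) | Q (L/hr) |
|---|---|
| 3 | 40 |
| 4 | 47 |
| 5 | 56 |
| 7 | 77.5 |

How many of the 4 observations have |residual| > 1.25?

2

N=3: ŷ = 10 + 9.5·3 = 38.5; e = 40 − 38.5 = 1.5
N=4: ŷ = 10 + 9.5·4 = 48; e = 47 − 48 = -1
N=5: ŷ = 10 + 9.5·5 = 57.5; e = 56 − 57.5 = -1.5
N=7: ŷ = 10 + 9.5·7 = 76.5; e = 77.5 − 76.5 = 1
|e| > 1.25: N=3 (|e|=1.5), N=5 (|e|=1.5) → 2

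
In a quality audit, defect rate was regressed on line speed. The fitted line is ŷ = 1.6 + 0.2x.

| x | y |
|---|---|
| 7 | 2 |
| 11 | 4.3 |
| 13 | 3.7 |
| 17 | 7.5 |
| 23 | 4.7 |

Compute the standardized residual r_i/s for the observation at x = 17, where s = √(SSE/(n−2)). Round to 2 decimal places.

1.37

x=7: ŷ = 1.6 + 0.2·7 = 3; r = 2 − 3 = -1
x=11: ŷ = 1.6 + 0.2·11 = 3.8; r = 4.3 − 3.8 = 0.5
x=13: ŷ = 1.6 + 0.2·13 = 4.2; r = 3.7 − 4.2 = -0.5
x=17: ŷ = 1.6 + 0.2·17 = 5; r = 7.5 − 5 = 2.5
x=23: ŷ = 1.6 + 0.2·23 = 6.2; r = 4.7 − 6.2 = -1.5
SSE = 1 + 0.25 + 0.25 + 6.25 + 2.25 = 10
s = √(10/3) = 1.82574
r/s = 2.5 / 1.82574 = 1.37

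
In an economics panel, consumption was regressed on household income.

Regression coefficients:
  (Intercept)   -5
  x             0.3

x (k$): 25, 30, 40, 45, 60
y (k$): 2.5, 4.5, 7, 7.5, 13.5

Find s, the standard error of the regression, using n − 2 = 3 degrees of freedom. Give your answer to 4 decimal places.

s = 0.7071

x=25: ŷ = -5 + 0.3·25 = 2.5; e = 2.5 − 2.5 = 0
x=30: ŷ = -5 + 0.3·30 = 4; e = 4.5 − 4 = 0.5
x=40: ŷ = -5 + 0.3·40 = 7; e = 7 − 7 = 0
x=45: ŷ = -5 + 0.3·45 = 8.5; e = 7.5 − 8.5 = -1
x=60: ŷ = -5 + 0.3·60 = 13; e = 13.5 − 13 = 0.5
SSE = 0 + 0.25 + 0 + 1 + 0.25 = 1.5
s = √(1.5/3) = √0.5 ≈ 0.7071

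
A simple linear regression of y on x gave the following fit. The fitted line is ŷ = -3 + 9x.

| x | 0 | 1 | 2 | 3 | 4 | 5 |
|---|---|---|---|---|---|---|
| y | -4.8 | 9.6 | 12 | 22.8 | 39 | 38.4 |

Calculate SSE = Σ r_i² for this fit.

x=0: ŷ = -3 + 9·0 = -3; r = -4.8 − (-3) = -1.8
x=1: ŷ = -3 + 9·1 = 6; r = 9.6 − 6 = 3.6
x=2: ŷ = -3 + 9·2 = 15; r = 12 − 15 = -3
x=3: ŷ = -3 + 9·3 = 24; r = 22.8 − 24 = -1.2
x=4: ŷ = -3 + 9·4 = 33; r = 39 − 33 = 6
x=5: ŷ = -3 + 9·5 = 42; r = 38.4 − 42 = -3.6
SSE = 3.24 + 12.96 + 9 + 1.44 + 36 + 12.96 = 75.6

SSE = 75.6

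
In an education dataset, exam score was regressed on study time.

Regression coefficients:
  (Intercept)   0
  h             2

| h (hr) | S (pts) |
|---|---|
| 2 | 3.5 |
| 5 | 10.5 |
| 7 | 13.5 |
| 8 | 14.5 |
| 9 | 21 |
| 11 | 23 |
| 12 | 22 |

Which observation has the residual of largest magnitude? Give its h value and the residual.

h=2: ŷ = 2·2 = 4; e = 3.5 − 4 = -0.5
h=5: ŷ = 2·5 = 10; e = 10.5 − 10 = 0.5
h=7: ŷ = 2·7 = 14; e = 13.5 − 14 = -0.5
h=8: ŷ = 2·8 = 16; e = 14.5 − 16 = -1.5
h=9: ŷ = 2·9 = 18; e = 21 − 18 = 3
h=11: ŷ = 2·11 = 22; e = 23 − 22 = 1
h=12: ŷ = 2·12 = 24; e = 22 − 24 = -2
Largest |e| is 3 at h = 9, residual 3.

h = 9, e = 3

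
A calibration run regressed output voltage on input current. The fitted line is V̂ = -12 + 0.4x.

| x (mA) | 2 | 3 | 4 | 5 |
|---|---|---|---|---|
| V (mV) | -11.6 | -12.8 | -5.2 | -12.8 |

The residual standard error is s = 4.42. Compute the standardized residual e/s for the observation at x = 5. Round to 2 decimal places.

-0.63

V̂ = -12 + 0.4·5 = -10
e = -12.8 − (-10) = -2.8
e/s = -2.8 / 4.42 = -0.63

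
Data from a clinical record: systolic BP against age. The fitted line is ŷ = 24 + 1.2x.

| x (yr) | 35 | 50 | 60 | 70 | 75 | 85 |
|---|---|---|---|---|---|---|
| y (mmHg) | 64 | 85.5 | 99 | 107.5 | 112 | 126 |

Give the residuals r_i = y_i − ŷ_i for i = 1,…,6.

x=35: ŷ = 24 + 1.2·35 = 66; r = 64 − 66 = -2
x=50: ŷ = 24 + 1.2·50 = 84; r = 85.5 − 84 = 1.5
x=60: ŷ = 24 + 1.2·60 = 96; r = 99 − 96 = 3
x=70: ŷ = 24 + 1.2·70 = 108; r = 107.5 − 108 = -0.5
x=75: ŷ = 24 + 1.2·75 = 114; r = 112 − 114 = -2
x=85: ŷ = 24 + 1.2·85 = 126; r = 126 − 126 = 0

-2, 1.5, 3, -0.5, -2, 0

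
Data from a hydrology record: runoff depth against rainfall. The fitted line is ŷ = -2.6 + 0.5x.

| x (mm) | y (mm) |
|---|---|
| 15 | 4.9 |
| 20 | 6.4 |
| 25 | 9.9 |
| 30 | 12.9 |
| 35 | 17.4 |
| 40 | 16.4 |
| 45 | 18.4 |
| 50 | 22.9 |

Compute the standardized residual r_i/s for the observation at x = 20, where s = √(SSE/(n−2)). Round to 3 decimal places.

-0.739

x=15: ŷ = -2.6 + 0.5·15 = 4.9; r = 4.9 − 4.9 = 0
x=20: ŷ = -2.6 + 0.5·20 = 7.4; r = 6.4 − 7.4 = -1
x=25: ŷ = -2.6 + 0.5·25 = 9.9; r = 9.9 − 9.9 = 0
x=30: ŷ = -2.6 + 0.5·30 = 12.4; r = 12.9 − 12.4 = 0.5
x=35: ŷ = -2.6 + 0.5·35 = 14.9; r = 17.4 − 14.9 = 2.5
x=40: ŷ = -2.6 + 0.5·40 = 17.4; r = 16.4 − 17.4 = -1
x=45: ŷ = -2.6 + 0.5·45 = 19.9; r = 18.4 − 19.9 = -1.5
x=50: ŷ = -2.6 + 0.5·50 = 22.4; r = 22.9 − 22.4 = 0.5
SSE = 0 + 1 + 0 + 0.25 + 6.25 + 1 + 2.25 + 0.25 = 11
s = √(11/6) = 1.35401
r/s = -1 / 1.35401 = -0.739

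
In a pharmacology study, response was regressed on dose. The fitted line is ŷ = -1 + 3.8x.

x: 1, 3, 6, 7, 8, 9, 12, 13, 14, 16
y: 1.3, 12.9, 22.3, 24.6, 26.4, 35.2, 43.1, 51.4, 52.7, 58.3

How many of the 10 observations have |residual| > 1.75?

x=1: ŷ = -1 + 3.8·1 = 2.8; r = 1.3 − 2.8 = -1.5
x=3: ŷ = -1 + 3.8·3 = 10.4; r = 12.9 − 10.4 = 2.5
x=6: ŷ = -1 + 3.8·6 = 21.8; r = 22.3 − 21.8 = 0.5
x=7: ŷ = -1 + 3.8·7 = 25.6; r = 24.6 − 25.6 = -1
x=8: ŷ = -1 + 3.8·8 = 29.4; r = 26.4 − 29.4 = -3
x=9: ŷ = -1 + 3.8·9 = 33.2; r = 35.2 − 33.2 = 2
x=12: ŷ = -1 + 3.8·12 = 44.6; r = 43.1 − 44.6 = -1.5
x=13: ŷ = -1 + 3.8·13 = 48.4; r = 51.4 − 48.4 = 3
x=14: ŷ = -1 + 3.8·14 = 52.2; r = 52.7 − 52.2 = 0.5
x=16: ŷ = -1 + 3.8·16 = 59.8; r = 58.3 − 59.8 = -1.5
|r| > 1.75: x=3 (|r|=2.5), x=8 (|r|=3), x=9 (|r|=2), x=13 (|r|=3) → 4

4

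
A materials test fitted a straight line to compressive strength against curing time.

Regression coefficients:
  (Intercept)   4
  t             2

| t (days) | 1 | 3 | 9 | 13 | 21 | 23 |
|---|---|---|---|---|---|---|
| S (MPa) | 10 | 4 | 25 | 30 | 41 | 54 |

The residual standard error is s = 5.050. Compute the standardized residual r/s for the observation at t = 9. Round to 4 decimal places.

ŷ = 4 + 2·9 = 22
r = 25 − 22 = 3
r/s = 3 / 5.050 = 0.5941

0.5941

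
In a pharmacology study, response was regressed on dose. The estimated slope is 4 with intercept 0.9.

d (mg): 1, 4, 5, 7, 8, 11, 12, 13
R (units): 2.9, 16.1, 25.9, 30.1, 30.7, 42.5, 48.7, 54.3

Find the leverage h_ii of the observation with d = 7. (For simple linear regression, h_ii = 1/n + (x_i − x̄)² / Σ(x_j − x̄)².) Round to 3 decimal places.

h = 0.128

d̄ = (1 + 4 + 5 + 7 + 8 + 11 + 12 + 13)/8 = 7.625
Σ(d − d̄)² = 43.8906 + 13.1406 + 6.89062 + 0.390625 + 0.140625 + 11.3906 + 19.1406 + 28.8906 = 123.875
h = 1/8 + (-0.625)²/123.875 = 0.125 + 0.00315338 = 0.128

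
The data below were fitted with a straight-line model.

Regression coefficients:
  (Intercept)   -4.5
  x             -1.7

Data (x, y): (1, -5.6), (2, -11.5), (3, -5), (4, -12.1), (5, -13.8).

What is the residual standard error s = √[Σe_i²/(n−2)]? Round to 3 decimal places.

s = 3.453

x=1: ŷ = -4.5 − 1.7·1 = -6.2; e = -5.6 − (-6.2) = 0.6
x=2: ŷ = -4.5 − 1.7·2 = -7.9; e = -11.5 − (-7.9) = -3.6
x=3: ŷ = -4.5 − 1.7·3 = -9.6; e = -5 − (-9.6) = 4.6
x=4: ŷ = -4.5 − 1.7·4 = -11.3; e = -12.1 − (-11.3) = -0.8
x=5: ŷ = -4.5 − 1.7·5 = -13; e = -13.8 − (-13) = -0.8
SSE = 0.36 + 12.96 + 21.16 + 0.64 + 0.64 = 35.76
s = √(35.76/3) = √11.92 ≈ 3.453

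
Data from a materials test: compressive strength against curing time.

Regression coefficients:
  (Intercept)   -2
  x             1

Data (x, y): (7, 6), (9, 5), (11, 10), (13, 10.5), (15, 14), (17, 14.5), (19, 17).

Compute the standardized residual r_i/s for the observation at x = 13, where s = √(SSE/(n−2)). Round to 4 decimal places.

x=7: ŷ = -2 + 7 = 5; r = 6 − 5 = 1
x=9: ŷ = -2 + 9 = 7; r = 5 − 7 = -2
x=11: ŷ = -2 + 11 = 9; r = 10 − 9 = 1
x=13: ŷ = -2 + 13 = 11; r = 10.5 − 11 = -0.5
x=15: ŷ = -2 + 15 = 13; r = 14 − 13 = 1
x=17: ŷ = -2 + 17 = 15; r = 14.5 − 15 = -0.5
x=19: ŷ = -2 + 19 = 17; r = 17 − 17 = 0
SSE = 1 + 4 + 1 + 0.25 + 1 + 0.25 + 0 = 7.5
s = √(7.5/5) = 1.22474
r/s = -0.5 / 1.22474 = -0.4082

-0.4082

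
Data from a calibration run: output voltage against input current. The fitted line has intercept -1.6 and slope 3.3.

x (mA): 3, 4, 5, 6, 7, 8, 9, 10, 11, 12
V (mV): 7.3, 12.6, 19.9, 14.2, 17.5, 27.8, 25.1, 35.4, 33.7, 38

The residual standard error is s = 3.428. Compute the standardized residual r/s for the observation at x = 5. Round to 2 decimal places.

1.46

ŷ = -1.6 + 3.3·5 = 14.9
r = 19.9 − 14.9 = 5
r/s = 5 / 3.428 = 1.46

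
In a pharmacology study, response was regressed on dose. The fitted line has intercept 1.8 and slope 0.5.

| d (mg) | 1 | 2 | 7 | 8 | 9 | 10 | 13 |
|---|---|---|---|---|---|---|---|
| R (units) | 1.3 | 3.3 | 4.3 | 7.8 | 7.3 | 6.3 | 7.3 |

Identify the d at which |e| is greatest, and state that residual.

d=1: ŷ = 1.8 + 0.5·1 = 2.3; e = 1.3 − 2.3 = -1
d=2: ŷ = 1.8 + 0.5·2 = 2.8; e = 3.3 − 2.8 = 0.5
d=7: ŷ = 1.8 + 0.5·7 = 5.3; e = 4.3 − 5.3 = -1
d=8: ŷ = 1.8 + 0.5·8 = 5.8; e = 7.8 − 5.8 = 2
d=9: ŷ = 1.8 + 0.5·9 = 6.3; e = 7.3 − 6.3 = 1
d=10: ŷ = 1.8 + 0.5·10 = 6.8; e = 6.3 − 6.8 = -0.5
d=13: ŷ = 1.8 + 0.5·13 = 8.3; e = 7.3 − 8.3 = -1
Largest |e| is 2 at d = 8, residual 2.

d = 8, e = 2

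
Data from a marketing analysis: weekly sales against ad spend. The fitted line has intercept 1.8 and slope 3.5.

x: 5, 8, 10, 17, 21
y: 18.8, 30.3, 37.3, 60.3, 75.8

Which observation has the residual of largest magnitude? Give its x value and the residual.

x=5: ŷ = 1.8 + 3.5·5 = 19.3; e = 18.8 − 19.3 = -0.5
x=8: ŷ = 1.8 + 3.5·8 = 29.8; e = 30.3 − 29.8 = 0.5
x=10: ŷ = 1.8 + 3.5·10 = 36.8; e = 37.3 − 36.8 = 0.5
x=17: ŷ = 1.8 + 3.5·17 = 61.3; e = 60.3 − 61.3 = -1
x=21: ŷ = 1.8 + 3.5·21 = 75.3; e = 75.8 − 75.3 = 0.5
Largest |e| is 1 at x = 17, residual -1.

x = 17, e = -1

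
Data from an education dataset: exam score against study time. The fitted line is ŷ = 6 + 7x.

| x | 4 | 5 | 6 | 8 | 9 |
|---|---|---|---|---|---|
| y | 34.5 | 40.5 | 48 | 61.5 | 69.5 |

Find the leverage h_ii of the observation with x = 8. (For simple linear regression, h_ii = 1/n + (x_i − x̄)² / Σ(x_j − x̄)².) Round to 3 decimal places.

x̄ = (4 + 5 + 6 + 8 + 9)/5 = 6.4
Σ(x − x̄)² = 5.76 + 1.96 + 0.16 + 2.56 + 6.76 = 17.2
h = 1/5 + (1.6)²/17.2 = 0.2 + 0.148837 = 0.349

h = 0.349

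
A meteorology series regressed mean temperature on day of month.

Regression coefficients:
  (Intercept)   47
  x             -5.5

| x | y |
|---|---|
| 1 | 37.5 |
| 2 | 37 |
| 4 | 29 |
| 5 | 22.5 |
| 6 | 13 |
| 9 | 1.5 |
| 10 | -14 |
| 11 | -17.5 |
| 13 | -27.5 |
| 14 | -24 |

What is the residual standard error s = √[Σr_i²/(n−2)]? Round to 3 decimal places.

x=1: ŷ = 47 − 5.5·1 = 41.5; r = 37.5 − 41.5 = -4
x=2: ŷ = 47 − 5.5·2 = 36; r = 37 − 36 = 1
x=4: ŷ = 47 − 5.5·4 = 25; r = 29 − 25 = 4
x=5: ŷ = 47 − 5.5·5 = 19.5; r = 22.5 − 19.5 = 3
x=6: ŷ = 47 − 5.5·6 = 14; r = 13 − 14 = -1
x=9: ŷ = 47 − 5.5·9 = -2.5; r = 1.5 − (-2.5) = 4
x=10: ŷ = 47 − 5.5·10 = -8; r = -14 − (-8) = -6
x=11: ŷ = 47 − 5.5·11 = -13.5; r = -17.5 − (-13.5) = -4
x=13: ŷ = 47 − 5.5·13 = -24.5; r = -27.5 − (-24.5) = -3
x=14: ŷ = 47 − 5.5·14 = -30; r = -24 − (-30) = 6
SSE = 16 + 1 + 16 + 9 + 1 + 16 + 36 + 16 + 9 + 36 = 156
s = √(156/8) = √19.5 ≈ 4.416

s = 4.416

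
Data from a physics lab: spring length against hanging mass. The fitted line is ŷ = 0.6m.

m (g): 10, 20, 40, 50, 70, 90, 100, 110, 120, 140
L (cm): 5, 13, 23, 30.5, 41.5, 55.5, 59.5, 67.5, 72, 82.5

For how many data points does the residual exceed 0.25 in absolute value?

m=10: ŷ = 0.6·10 = 6; r = 5 − 6 = -1
m=20: ŷ = 0.6·20 = 12; r = 13 − 12 = 1
m=40: ŷ = 0.6·40 = 24; r = 23 − 24 = -1
m=50: ŷ = 0.6·50 = 30; r = 30.5 − 30 = 0.5
m=70: ŷ = 0.6·70 = 42; r = 41.5 − 42 = -0.5
m=90: ŷ = 0.6·90 = 54; r = 55.5 − 54 = 1.5
m=100: ŷ = 0.6·100 = 60; r = 59.5 − 60 = -0.5
m=110: ŷ = 0.6·110 = 66; r = 67.5 − 66 = 1.5
m=120: ŷ = 0.6·120 = 72; r = 72 − 72 = 0
m=140: ŷ = 0.6·140 = 84; r = 82.5 − 84 = -1.5
|r| > 0.25: m=10 (|r|=1), m=20 (|r|=1), m=40 (|r|=1), m=50 (|r|=0.5), m=70 (|r|=0.5), m=90 (|r|=1.5), m=100 (|r|=0.5), m=110 (|r|=1.5), m=140 (|r|=1.5) → 9

9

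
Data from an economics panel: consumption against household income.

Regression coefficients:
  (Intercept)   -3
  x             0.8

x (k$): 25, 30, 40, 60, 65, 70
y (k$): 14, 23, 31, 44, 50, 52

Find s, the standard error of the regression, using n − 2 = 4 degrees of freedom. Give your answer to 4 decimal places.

s = 2.2361

x=25: ŷ = -3 + 0.8·25 = 17; e = 14 − 17 = -3
x=30: ŷ = -3 + 0.8·30 = 21; e = 23 − 21 = 2
x=40: ŷ = -3 + 0.8·40 = 29; e = 31 − 29 = 2
x=60: ŷ = -3 + 0.8·60 = 45; e = 44 − 45 = -1
x=65: ŷ = -3 + 0.8·65 = 49; e = 50 − 49 = 1
x=70: ŷ = -3 + 0.8·70 = 53; e = 52 − 53 = -1
SSE = 9 + 4 + 4 + 1 + 1 + 1 = 20
s = √(20/4) = √5 ≈ 2.2361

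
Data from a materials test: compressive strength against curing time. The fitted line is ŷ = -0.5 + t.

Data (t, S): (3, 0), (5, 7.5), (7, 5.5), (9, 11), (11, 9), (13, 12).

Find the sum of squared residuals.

SSE = 25

t=3: ŷ = -0.5 + 3 = 2.5; r = 0 − 2.5 = -2.5
t=5: ŷ = -0.5 + 5 = 4.5; r = 7.5 − 4.5 = 3
t=7: ŷ = -0.5 + 7 = 6.5; r = 5.5 − 6.5 = -1
t=9: ŷ = -0.5 + 9 = 8.5; r = 11 − 8.5 = 2.5
t=11: ŷ = -0.5 + 11 = 10.5; r = 9 − 10.5 = -1.5
t=13: ŷ = -0.5 + 13 = 12.5; r = 12 − 12.5 = -0.5
SSE = 6.25 + 9 + 1 + 6.25 + 2.25 + 0.25 = 25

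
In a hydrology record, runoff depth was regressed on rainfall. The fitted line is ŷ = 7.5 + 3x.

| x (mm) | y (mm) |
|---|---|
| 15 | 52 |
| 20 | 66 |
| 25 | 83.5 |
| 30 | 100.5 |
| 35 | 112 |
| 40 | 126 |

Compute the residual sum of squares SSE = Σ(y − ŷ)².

x=15: ŷ = 7.5 + 3·15 = 52.5; r = 52 − 52.5 = -0.5
x=20: ŷ = 7.5 + 3·20 = 67.5; r = 66 − 67.5 = -1.5
x=25: ŷ = 7.5 + 3·25 = 82.5; r = 83.5 − 82.5 = 1
x=30: ŷ = 7.5 + 3·30 = 97.5; r = 100.5 − 97.5 = 3
x=35: ŷ = 7.5 + 3·35 = 112.5; r = 112 − 112.5 = -0.5
x=40: ŷ = 7.5 + 3·40 = 127.5; r = 126 − 127.5 = -1.5
SSE = 0.25 + 2.25 + 1 + 9 + 0.25 + 2.25 = 15

SSE = 15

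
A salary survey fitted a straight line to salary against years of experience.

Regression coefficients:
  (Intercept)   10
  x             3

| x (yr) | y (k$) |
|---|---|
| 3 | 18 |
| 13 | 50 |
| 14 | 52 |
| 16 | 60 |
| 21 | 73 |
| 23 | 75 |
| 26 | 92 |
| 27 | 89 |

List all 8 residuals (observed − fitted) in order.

x=3: ŷ = 10 + 3·3 = 19; r = 18 − 19 = -1
x=13: ŷ = 10 + 3·13 = 49; r = 50 − 49 = 1
x=14: ŷ = 10 + 3·14 = 52; r = 52 − 52 = 0
x=16: ŷ = 10 + 3·16 = 58; r = 60 − 58 = 2
x=21: ŷ = 10 + 3·21 = 73; r = 73 − 73 = 0
x=23: ŷ = 10 + 3·23 = 79; r = 75 − 79 = -4
x=26: ŷ = 10 + 3·26 = 88; r = 92 − 88 = 4
x=27: ŷ = 10 + 3·27 = 91; r = 89 − 91 = -2

-1, 1, 0, 2, 0, -4, 4, -2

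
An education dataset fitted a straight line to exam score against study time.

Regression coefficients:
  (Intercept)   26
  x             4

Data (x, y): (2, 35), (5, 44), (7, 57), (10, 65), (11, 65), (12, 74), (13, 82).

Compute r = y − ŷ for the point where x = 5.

r = -2

ŷ = 26 + 4·5 = 46
r = 44 − 46 = -2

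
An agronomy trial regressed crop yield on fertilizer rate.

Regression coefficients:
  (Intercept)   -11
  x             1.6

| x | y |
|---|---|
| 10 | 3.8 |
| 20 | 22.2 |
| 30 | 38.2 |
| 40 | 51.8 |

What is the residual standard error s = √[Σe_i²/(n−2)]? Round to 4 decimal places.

s = 1.6971

x=10: ŷ = -11 + 1.6·10 = 5; e = 3.8 − 5 = -1.2
x=20: ŷ = -11 + 1.6·20 = 21; e = 22.2 − 21 = 1.2
x=30: ŷ = -11 + 1.6·30 = 37; e = 38.2 − 37 = 1.2
x=40: ŷ = -11 + 1.6·40 = 53; e = 51.8 − 53 = -1.2
SSE = 1.44 + 1.44 + 1.44 + 1.44 = 5.76
s = √(5.76/2) = √2.88 ≈ 1.6971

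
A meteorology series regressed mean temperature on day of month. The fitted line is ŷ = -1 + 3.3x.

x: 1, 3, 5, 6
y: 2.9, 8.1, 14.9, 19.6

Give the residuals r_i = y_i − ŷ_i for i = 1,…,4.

0.6, -0.8, -0.6, 0.8

x=1: ŷ = -1 + 3.3·1 = 2.3; r = 2.9 − 2.3 = 0.6
x=3: ŷ = -1 + 3.3·3 = 8.9; r = 8.1 − 8.9 = -0.8
x=5: ŷ = -1 + 3.3·5 = 15.5; r = 14.9 − 15.5 = -0.6
x=6: ŷ = -1 + 3.3·6 = 18.8; r = 19.6 − 18.8 = 0.8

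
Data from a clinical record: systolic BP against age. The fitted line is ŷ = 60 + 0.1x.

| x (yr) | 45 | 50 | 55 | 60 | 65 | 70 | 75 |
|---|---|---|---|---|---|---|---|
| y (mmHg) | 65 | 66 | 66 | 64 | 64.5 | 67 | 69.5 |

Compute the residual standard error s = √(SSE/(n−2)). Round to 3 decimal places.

s = 1.643

x=45: ŷ = 60 + 0.1·45 = 64.5; r = 65 − 64.5 = 0.5
x=50: ŷ = 60 + 0.1·50 = 65; r = 66 − 65 = 1
x=55: ŷ = 60 + 0.1·55 = 65.5; r = 66 − 65.5 = 0.5
x=60: ŷ = 60 + 0.1·60 = 66; r = 64 − 66 = -2
x=65: ŷ = 60 + 0.1·65 = 66.5; r = 64.5 − 66.5 = -2
x=70: ŷ = 60 + 0.1·70 = 67; r = 67 − 67 = 0
x=75: ŷ = 60 + 0.1·75 = 67.5; r = 69.5 − 67.5 = 2
SSE = 0.25 + 1 + 0.25 + 4 + 4 + 0 + 4 = 13.5
s = √(13.5/5) = √2.7 ≈ 1.643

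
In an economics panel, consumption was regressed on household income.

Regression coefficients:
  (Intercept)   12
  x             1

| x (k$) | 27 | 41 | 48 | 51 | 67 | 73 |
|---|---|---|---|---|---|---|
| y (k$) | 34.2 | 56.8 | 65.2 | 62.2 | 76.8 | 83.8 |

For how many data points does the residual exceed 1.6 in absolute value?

x=27: ŷ = 12 + 27 = 39; r = 34.2 − 39 = -4.8
x=41: ŷ = 12 + 41 = 53; r = 56.8 − 53 = 3.8
x=48: ŷ = 12 + 48 = 60; r = 65.2 − 60 = 5.2
x=51: ŷ = 12 + 51 = 63; r = 62.2 − 63 = -0.8
x=67: ŷ = 12 + 67 = 79; r = 76.8 − 79 = -2.2
x=73: ŷ = 12 + 73 = 85; r = 83.8 − 85 = -1.2
|r| > 1.6: x=27 (|r|=4.8), x=41 (|r|=3.8), x=48 (|r|=5.2), x=67 (|r|=2.2) → 4

4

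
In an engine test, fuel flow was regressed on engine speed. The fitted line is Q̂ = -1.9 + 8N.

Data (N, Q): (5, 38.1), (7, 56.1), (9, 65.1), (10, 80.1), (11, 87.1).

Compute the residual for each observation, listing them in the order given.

N=5: Q̂ = -1.9 + 8·5 = 38.1; e = 38.1 − 38.1 = 0
N=7: Q̂ = -1.9 + 8·7 = 54.1; e = 56.1 − 54.1 = 2
N=9: Q̂ = -1.9 + 8·9 = 70.1; e = 65.1 − 70.1 = -5
N=10: Q̂ = -1.9 + 8·10 = 78.1; e = 80.1 − 78.1 = 2
N=11: Q̂ = -1.9 + 8·11 = 86.1; e = 87.1 − 86.1 = 1

0, 2, -5, 2, 1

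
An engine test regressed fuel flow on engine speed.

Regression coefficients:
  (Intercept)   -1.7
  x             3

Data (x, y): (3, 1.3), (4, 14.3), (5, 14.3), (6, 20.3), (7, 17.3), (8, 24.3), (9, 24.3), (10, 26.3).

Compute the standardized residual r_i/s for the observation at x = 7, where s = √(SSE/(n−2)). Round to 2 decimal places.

x=3: ŷ = -1.7 + 3·3 = 7.3; r = 1.3 − 7.3 = -6
x=4: ŷ = -1.7 + 3·4 = 10.3; r = 14.3 − 10.3 = 4
x=5: ŷ = -1.7 + 3·5 = 13.3; r = 14.3 − 13.3 = 1
x=6: ŷ = -1.7 + 3·6 = 16.3; r = 20.3 − 16.3 = 4
x=7: ŷ = -1.7 + 3·7 = 19.3; r = 17.3 − 19.3 = -2
x=8: ŷ = -1.7 + 3·8 = 22.3; r = 24.3 − 22.3 = 2
x=9: ŷ = -1.7 + 3·9 = 25.3; r = 24.3 − 25.3 = -1
x=10: ŷ = -1.7 + 3·10 = 28.3; r = 26.3 − 28.3 = -2
SSE = 36 + 16 + 1 + 16 + 4 + 4 + 1 + 4 = 82
s = √(82/6) = 3.69685
r/s = -2 / 3.69685 = -0.54

-0.54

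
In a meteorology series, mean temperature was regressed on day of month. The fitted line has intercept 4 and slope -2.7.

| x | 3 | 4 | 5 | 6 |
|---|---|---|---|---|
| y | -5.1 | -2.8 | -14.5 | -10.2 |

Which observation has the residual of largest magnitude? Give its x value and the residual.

x=3: ŷ = 4 − 2.7·3 = -4.1; r = -5.1 − (-4.1) = -1
x=4: ŷ = 4 − 2.7·4 = -6.8; r = -2.8 − (-6.8) = 4
x=5: ŷ = 4 − 2.7·5 = -9.5; r = -14.5 − (-9.5) = -5
x=6: ŷ = 4 − 2.7·6 = -12.2; r = -10.2 − (-12.2) = 2
Largest |r| is 5 at x = 5, residual -5.

x = 5, r = -5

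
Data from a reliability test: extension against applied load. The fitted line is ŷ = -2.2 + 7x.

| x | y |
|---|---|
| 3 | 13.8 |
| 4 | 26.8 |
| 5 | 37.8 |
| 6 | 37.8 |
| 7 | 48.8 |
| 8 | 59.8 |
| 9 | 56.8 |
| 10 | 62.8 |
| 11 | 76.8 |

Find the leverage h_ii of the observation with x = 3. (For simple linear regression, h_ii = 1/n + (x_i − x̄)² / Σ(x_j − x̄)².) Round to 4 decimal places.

h = 0.3778

x̄ = (3 + 4 + 5 + 6 + 7 + 8 + 9 + 10 + 11)/9 = 7
Σ(x − x̄)² = 16 + 9 + 4 + 1 + 0 + 1 + 4 + 9 + 16 = 60
h = 1/9 + (-4)²/60 = 0.111111 + 0.266667 = 0.3778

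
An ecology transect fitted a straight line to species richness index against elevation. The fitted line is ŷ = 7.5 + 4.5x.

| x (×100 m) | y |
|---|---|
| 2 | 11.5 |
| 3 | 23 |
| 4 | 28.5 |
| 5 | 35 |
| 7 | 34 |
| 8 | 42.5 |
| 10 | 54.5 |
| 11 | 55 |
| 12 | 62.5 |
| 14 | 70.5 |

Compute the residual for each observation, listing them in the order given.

x=2: ŷ = 7.5 + 4.5·2 = 16.5; e = 11.5 − 16.5 = -5
x=3: ŷ = 7.5 + 4.5·3 = 21; e = 23 − 21 = 2
x=4: ŷ = 7.5 + 4.5·4 = 25.5; e = 28.5 − 25.5 = 3
x=5: ŷ = 7.5 + 4.5·5 = 30; e = 35 − 30 = 5
x=7: ŷ = 7.5 + 4.5·7 = 39; e = 34 − 39 = -5
x=8: ŷ = 7.5 + 4.5·8 = 43.5; e = 42.5 − 43.5 = -1
x=10: ŷ = 7.5 + 4.5·10 = 52.5; e = 54.5 − 52.5 = 2
x=11: ŷ = 7.5 + 4.5·11 = 57; e = 55 − 57 = -2
x=12: ŷ = 7.5 + 4.5·12 = 61.5; e = 62.5 − 61.5 = 1
x=14: ŷ = 7.5 + 4.5·14 = 70.5; e = 70.5 − 70.5 = 0

-5, 2, 3, 5, -5, -1, 2, -2, 1, 0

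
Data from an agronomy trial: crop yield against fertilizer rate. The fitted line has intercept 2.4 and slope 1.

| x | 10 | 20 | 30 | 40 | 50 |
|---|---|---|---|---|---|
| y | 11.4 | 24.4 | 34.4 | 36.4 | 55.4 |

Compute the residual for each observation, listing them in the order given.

x=10: ŷ = 2.4 + 10 = 12.4; r = 11.4 − 12.4 = -1
x=20: ŷ = 2.4 + 20 = 22.4; r = 24.4 − 22.4 = 2
x=30: ŷ = 2.4 + 30 = 32.4; r = 34.4 − 32.4 = 2
x=40: ŷ = 2.4 + 40 = 42.4; r = 36.4 − 42.4 = -6
x=50: ŷ = 2.4 + 50 = 52.4; r = 55.4 − 52.4 = 3

-1, 2, 2, -6, 3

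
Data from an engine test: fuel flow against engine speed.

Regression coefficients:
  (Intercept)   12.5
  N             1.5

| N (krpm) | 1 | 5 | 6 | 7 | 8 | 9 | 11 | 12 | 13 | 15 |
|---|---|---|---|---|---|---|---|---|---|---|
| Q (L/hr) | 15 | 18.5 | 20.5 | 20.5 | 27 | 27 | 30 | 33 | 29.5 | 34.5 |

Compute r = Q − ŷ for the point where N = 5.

ŷ = 12.5 + 1.5·5 = 20
r = 18.5 − 20 = -1.5

r = -1.5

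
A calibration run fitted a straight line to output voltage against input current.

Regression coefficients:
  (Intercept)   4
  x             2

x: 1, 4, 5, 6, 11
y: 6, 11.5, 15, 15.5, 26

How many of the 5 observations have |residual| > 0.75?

x=1: ŷ = 4 + 2·1 = 6; e = 6 − 6 = 0
x=4: ŷ = 4 + 2·4 = 12; e = 11.5 − 12 = -0.5
x=5: ŷ = 4 + 2·5 = 14; e = 15 − 14 = 1
x=6: ŷ = 4 + 2·6 = 16; e = 15.5 − 16 = -0.5
x=11: ŷ = 4 + 2·11 = 26; e = 26 − 26 = 0
|e| > 0.75: x=5 (|e|=1) → 1

1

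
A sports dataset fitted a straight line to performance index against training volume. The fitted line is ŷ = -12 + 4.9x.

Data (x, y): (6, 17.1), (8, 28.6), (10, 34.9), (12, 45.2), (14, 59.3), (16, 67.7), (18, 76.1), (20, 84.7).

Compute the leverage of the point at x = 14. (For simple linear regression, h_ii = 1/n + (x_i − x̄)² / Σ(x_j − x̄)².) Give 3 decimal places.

x̄ = (6 + 8 + 10 + 12 + 14 + 16 + 18 + 20)/8 = 13
Σ(x − x̄)² = 49 + 25 + 9 + 1 + 1 + 9 + 25 + 49 = 168
h = 1/8 + (1)²/168 = 0.125 + 0.00595238 = 0.131

h = 0.131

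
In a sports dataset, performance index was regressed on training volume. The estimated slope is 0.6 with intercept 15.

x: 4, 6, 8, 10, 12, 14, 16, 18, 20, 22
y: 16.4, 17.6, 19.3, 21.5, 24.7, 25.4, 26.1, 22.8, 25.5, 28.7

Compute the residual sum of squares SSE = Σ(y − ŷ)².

x=4: ŷ = 15 + 0.6·4 = 17.4; e = 16.4 − 17.4 = -1
x=6: ŷ = 15 + 0.6·6 = 18.6; e = 17.6 − 18.6 = -1
x=8: ŷ = 15 + 0.6·8 = 19.8; e = 19.3 − 19.8 = -0.5
x=10: ŷ = 15 + 0.6·10 = 21; e = 21.5 − 21 = 0.5
x=12: ŷ = 15 + 0.6·12 = 22.2; e = 24.7 − 22.2 = 2.5
x=14: ŷ = 15 + 0.6·14 = 23.4; e = 25.4 − 23.4 = 2
x=16: ŷ = 15 + 0.6·16 = 24.6; e = 26.1 − 24.6 = 1.5
x=18: ŷ = 15 + 0.6·18 = 25.8; e = 22.8 − 25.8 = -3
x=20: ŷ = 15 + 0.6·20 = 27; e = 25.5 − 27 = -1.5
x=22: ŷ = 15 + 0.6·22 = 28.2; e = 28.7 − 28.2 = 0.5
SSE = 1 + 1 + 0.25 + 0.25 + 6.25 + 4 + 2.25 + 9 + 2.25 + 0.25 = 26.5

SSE = 26.5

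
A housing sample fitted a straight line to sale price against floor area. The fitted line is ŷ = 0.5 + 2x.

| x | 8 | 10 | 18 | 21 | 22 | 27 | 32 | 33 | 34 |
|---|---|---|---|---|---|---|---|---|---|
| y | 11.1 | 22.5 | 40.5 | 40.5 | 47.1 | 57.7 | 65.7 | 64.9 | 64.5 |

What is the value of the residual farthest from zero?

r = -5.4

x=8: ŷ = 0.5 + 2·8 = 16.5; r = 11.1 − 16.5 = -5.4
x=10: ŷ = 0.5 + 2·10 = 20.5; r = 22.5 − 20.5 = 2
x=18: ŷ = 0.5 + 2·18 = 36.5; r = 40.5 − 36.5 = 4
x=21: ŷ = 0.5 + 2·21 = 42.5; r = 40.5 − 42.5 = -2
x=22: ŷ = 0.5 + 2·22 = 44.5; r = 47.1 − 44.5 = 2.6
x=27: ŷ = 0.5 + 2·27 = 54.5; r = 57.7 − 54.5 = 3.2
x=32: ŷ = 0.5 + 2·32 = 64.5; r = 65.7 − 64.5 = 1.2
x=33: ŷ = 0.5 + 2·33 = 66.5; r = 64.9 − 66.5 = -1.6
x=34: ŷ = 0.5 + 2·34 = 68.5; r = 64.5 − 68.5 = -4
Largest |r| is 5.4 at x = 8, residual -5.4.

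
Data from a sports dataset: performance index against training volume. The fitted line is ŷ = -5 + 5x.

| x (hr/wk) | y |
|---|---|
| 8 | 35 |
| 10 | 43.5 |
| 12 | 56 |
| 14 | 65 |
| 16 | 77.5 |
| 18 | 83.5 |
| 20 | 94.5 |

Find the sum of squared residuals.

SSE = 12

x=8: ŷ = -5 + 5·8 = 35; e = 35 − 35 = 0
x=10: ŷ = -5 + 5·10 = 45; e = 43.5 − 45 = -1.5
x=12: ŷ = -5 + 5·12 = 55; e = 56 − 55 = 1
x=14: ŷ = -5 + 5·14 = 65; e = 65 − 65 = 0
x=16: ŷ = -5 + 5·16 = 75; e = 77.5 − 75 = 2.5
x=18: ŷ = -5 + 5·18 = 85; e = 83.5 − 85 = -1.5
x=20: ŷ = -5 + 5·20 = 95; e = 94.5 − 95 = -0.5
SSE = 0 + 2.25 + 1 + 0 + 6.25 + 2.25 + 0.25 = 12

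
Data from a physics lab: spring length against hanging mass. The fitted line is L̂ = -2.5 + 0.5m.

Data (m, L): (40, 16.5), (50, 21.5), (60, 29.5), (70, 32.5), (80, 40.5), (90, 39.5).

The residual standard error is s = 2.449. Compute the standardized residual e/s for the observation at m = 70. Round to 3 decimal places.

L̂ = -2.5 + 0.5·70 = 32.5
e = 32.5 − 32.5 = 0
e/s = 0 / 2.449 = 0.000

0.000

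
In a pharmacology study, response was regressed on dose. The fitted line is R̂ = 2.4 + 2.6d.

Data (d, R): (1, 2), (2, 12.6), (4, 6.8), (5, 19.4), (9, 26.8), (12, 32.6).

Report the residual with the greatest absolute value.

d=1: R̂ = 2.4 + 2.6·1 = 5; e = 2 − 5 = -3
d=2: R̂ = 2.4 + 2.6·2 = 7.6; e = 12.6 − 7.6 = 5
d=4: R̂ = 2.4 + 2.6·4 = 12.8; e = 6.8 − 12.8 = -6
d=5: R̂ = 2.4 + 2.6·5 = 15.4; e = 19.4 − 15.4 = 4
d=9: R̂ = 2.4 + 2.6·9 = 25.8; e = 26.8 − 25.8 = 1
d=12: R̂ = 2.4 + 2.6·12 = 33.6; e = 32.6 − 33.6 = -1
Largest |e| is 6 at d = 4, residual -6.

e = -6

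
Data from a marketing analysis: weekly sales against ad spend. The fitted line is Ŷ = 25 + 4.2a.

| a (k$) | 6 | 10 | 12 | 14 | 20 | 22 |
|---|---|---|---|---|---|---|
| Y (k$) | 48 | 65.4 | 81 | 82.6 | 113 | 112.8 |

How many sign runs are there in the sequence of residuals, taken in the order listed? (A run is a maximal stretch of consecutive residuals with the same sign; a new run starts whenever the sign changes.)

5 runs

a=6: Ŷ = 25 + 4.2·6 = 50.2; r = 48 − 50.2 = -2.2
a=10: Ŷ = 25 + 4.2·10 = 67; r = 65.4 − 67 = -1.6
a=12: Ŷ = 25 + 4.2·12 = 75.4; r = 81 − 75.4 = 5.6
a=14: Ŷ = 25 + 4.2·14 = 83.8; r = 82.6 − 83.8 = -1.2
a=20: Ŷ = 25 + 4.2·20 = 109; r = 113 − 109 = 4
a=22: Ŷ = 25 + 4.2·22 = 117.4; r = 112.8 − 117.4 = -4.6
Signs: − − + − + −
Runs: −×2, +×1, −×1, +×1, −×1 → 5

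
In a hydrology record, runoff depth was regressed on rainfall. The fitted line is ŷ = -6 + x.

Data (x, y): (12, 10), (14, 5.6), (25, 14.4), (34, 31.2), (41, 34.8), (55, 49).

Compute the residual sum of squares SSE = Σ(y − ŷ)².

SSE = 53.2

x=12: ŷ = -6 + 12 = 6; e = 10 − 6 = 4
x=14: ŷ = -6 + 14 = 8; e = 5.6 − 8 = -2.4
x=25: ŷ = -6 + 25 = 19; e = 14.4 − 19 = -4.6
x=34: ŷ = -6 + 34 = 28; e = 31.2 − 28 = 3.2
x=41: ŷ = -6 + 41 = 35; e = 34.8 − 35 = -0.2
x=55: ŷ = -6 + 55 = 49; e = 49 − 49 = 0
SSE = 16 + 5.76 + 21.16 + 10.24 + 0.04 + 0 = 53.2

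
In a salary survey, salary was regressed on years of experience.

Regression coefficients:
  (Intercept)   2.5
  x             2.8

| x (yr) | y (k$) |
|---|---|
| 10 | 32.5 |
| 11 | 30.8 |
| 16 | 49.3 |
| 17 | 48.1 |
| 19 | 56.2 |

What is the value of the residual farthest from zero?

x=10: ŷ = 2.5 + 2.8·10 = 30.5; r = 32.5 − 30.5 = 2
x=11: ŷ = 2.5 + 2.8·11 = 33.3; r = 30.8 − 33.3 = -2.5
x=16: ŷ = 2.5 + 2.8·16 = 47.3; r = 49.3 − 47.3 = 2
x=17: ŷ = 2.5 + 2.8·17 = 50.1; r = 48.1 − 50.1 = -2
x=19: ŷ = 2.5 + 2.8·19 = 55.7; r = 56.2 − 55.7 = 0.5
Largest |r| is 2.5 at x = 11, residual -2.5.

r = -2.5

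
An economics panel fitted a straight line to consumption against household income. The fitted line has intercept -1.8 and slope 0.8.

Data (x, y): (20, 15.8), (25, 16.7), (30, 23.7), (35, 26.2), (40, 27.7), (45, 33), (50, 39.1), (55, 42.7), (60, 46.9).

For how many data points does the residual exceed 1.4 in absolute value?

4

x=20: ŷ = -1.8 + 0.8·20 = 14.2; e = 15.8 − 14.2 = 1.6
x=25: ŷ = -1.8 + 0.8·25 = 18.2; e = 16.7 − 18.2 = -1.5
x=30: ŷ = -1.8 + 0.8·30 = 22.2; e = 23.7 − 22.2 = 1.5
x=35: ŷ = -1.8 + 0.8·35 = 26.2; e = 26.2 − 26.2 = 0
x=40: ŷ = -1.8 + 0.8·40 = 30.2; e = 27.7 − 30.2 = -2.5
x=45: ŷ = -1.8 + 0.8·45 = 34.2; e = 33 − 34.2 = -1.2
x=50: ŷ = -1.8 + 0.8·50 = 38.2; e = 39.1 − 38.2 = 0.9
x=55: ŷ = -1.8 + 0.8·55 = 42.2; e = 42.7 − 42.2 = 0.5
x=60: ŷ = -1.8 + 0.8·60 = 46.2; e = 46.9 − 46.2 = 0.7
|e| > 1.4: x=20 (|e|=1.6), x=25 (|e|=1.5), x=30 (|e|=1.5), x=40 (|e|=2.5) → 4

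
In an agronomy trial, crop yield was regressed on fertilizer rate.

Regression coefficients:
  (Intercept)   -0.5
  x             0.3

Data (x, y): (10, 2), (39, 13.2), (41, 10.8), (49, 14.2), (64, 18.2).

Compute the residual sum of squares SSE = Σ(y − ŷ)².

x=10: ŷ = -0.5 + 0.3·10 = 2.5; e = 2 − 2.5 = -0.5
x=39: ŷ = -0.5 + 0.3·39 = 11.2; e = 13.2 − 11.2 = 2
x=41: ŷ = -0.5 + 0.3·41 = 11.8; e = 10.8 − 11.8 = -1
x=49: ŷ = -0.5 + 0.3·49 = 14.2; e = 14.2 − 14.2 = 0
x=64: ŷ = -0.5 + 0.3·64 = 18.7; e = 18.2 − 18.7 = -0.5
SSE = 0.25 + 4 + 1 + 0 + 0.25 = 5.5

SSE = 5.5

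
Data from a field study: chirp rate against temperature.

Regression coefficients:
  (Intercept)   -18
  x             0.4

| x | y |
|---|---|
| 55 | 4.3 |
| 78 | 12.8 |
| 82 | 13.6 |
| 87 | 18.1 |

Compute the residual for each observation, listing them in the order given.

x=55: ŷ = -18 + 0.4·55 = 4; e = 4.3 − 4 = 0.3
x=78: ŷ = -18 + 0.4·78 = 13.2; e = 12.8 − 13.2 = -0.4
x=82: ŷ = -18 + 0.4·82 = 14.8; e = 13.6 − 14.8 = -1.2
x=87: ŷ = -18 + 0.4·87 = 16.8; e = 18.1 − 16.8 = 1.3

0.3, -0.4, -1.2, 1.3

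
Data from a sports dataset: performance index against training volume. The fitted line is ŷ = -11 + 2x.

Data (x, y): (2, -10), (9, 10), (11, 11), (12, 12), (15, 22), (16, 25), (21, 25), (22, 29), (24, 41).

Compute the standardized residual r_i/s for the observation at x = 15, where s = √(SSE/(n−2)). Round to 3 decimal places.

x=2: ŷ = -11 + 2·2 = -7; r = -10 − (-7) = -3
x=9: ŷ = -11 + 2·9 = 7; r = 10 − 7 = 3
x=11: ŷ = -11 + 2·11 = 11; r = 11 − 11 = 0
x=12: ŷ = -11 + 2·12 = 13; r = 12 − 13 = -1
x=15: ŷ = -11 + 2·15 = 19; r = 22 − 19 = 3
x=16: ŷ = -11 + 2·16 = 21; r = 25 − 21 = 4
x=21: ŷ = -11 + 2·21 = 31; r = 25 − 31 = -6
x=22: ŷ = -11 + 2·22 = 33; r = 29 − 33 = -4
x=24: ŷ = -11 + 2·24 = 37; r = 41 − 37 = 4
SSE = 9 + 9 + 0 + 1 + 9 + 16 + 36 + 16 + 16 = 112
s = √(112/7) = 4
r/s = 3 / 4 = 0.750

0.750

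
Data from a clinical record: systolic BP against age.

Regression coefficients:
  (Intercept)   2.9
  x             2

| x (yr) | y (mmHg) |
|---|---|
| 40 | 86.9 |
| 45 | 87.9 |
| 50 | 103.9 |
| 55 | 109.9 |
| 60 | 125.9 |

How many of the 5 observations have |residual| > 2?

4

x=40: ŷ = 2.9 + 2·40 = 82.9; r = 86.9 − 82.9 = 4
x=45: ŷ = 2.9 + 2·45 = 92.9; r = 87.9 − 92.9 = -5
x=50: ŷ = 2.9 + 2·50 = 102.9; r = 103.9 − 102.9 = 1
x=55: ŷ = 2.9 + 2·55 = 112.9; r = 109.9 − 112.9 = -3
x=60: ŷ = 2.9 + 2·60 = 122.9; r = 125.9 − 122.9 = 3
|r| > 2: x=40 (|r|=4), x=45 (|r|=5), x=55 (|r|=3), x=60 (|r|=3) → 4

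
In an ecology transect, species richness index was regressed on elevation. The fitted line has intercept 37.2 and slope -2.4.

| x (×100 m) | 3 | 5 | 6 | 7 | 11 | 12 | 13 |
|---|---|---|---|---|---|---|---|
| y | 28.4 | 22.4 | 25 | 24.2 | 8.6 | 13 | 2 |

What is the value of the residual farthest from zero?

x=3: ŷ = 37.2 − 2.4·3 = 30; e = 28.4 − 30 = -1.6
x=5: ŷ = 37.2 − 2.4·5 = 25.2; e = 22.4 − 25.2 = -2.8
x=6: ŷ = 37.2 − 2.4·6 = 22.8; e = 25 − 22.8 = 2.2
x=7: ŷ = 37.2 − 2.4·7 = 20.4; e = 24.2 − 20.4 = 3.8
x=11: ŷ = 37.2 − 2.4·11 = 10.8; e = 8.6 − 10.8 = -2.2
x=12: ŷ = 37.2 − 2.4·12 = 8.4; e = 13 − 8.4 = 4.6
x=13: ŷ = 37.2 − 2.4·13 = 6; e = 2 − 6 = -4
Largest |e| is 4.6 at x = 12, residual 4.6.

e = 4.6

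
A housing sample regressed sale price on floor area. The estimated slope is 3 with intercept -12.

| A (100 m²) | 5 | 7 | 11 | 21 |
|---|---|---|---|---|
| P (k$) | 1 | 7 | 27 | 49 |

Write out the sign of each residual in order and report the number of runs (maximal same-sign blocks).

A=5: P̂ = -12 + 3·5 = 3; e = 1 − 3 = -2
A=7: P̂ = -12 + 3·7 = 9; e = 7 − 9 = -2
A=11: P̂ = -12 + 3·11 = 21; e = 27 − 21 = 6
A=21: P̂ = -12 + 3·21 = 51; e = 49 − 51 = -2
Signs: − − + −
Runs: −×2, +×1, −×1 → 3

3 runs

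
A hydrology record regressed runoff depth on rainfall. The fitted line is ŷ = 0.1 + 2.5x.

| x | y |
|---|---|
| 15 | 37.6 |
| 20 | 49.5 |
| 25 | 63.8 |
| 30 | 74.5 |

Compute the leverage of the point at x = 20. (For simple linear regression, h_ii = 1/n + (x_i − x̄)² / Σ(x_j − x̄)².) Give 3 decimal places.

x̄ = (15 + 20 + 25 + 30)/4 = 22.5
Σ(x − x̄)² = 56.25 + 6.25 + 6.25 + 56.25 = 125
h = 1/4 + (-2.5)²/125 = 0.25 + 0.05 = 0.300

h = 0.300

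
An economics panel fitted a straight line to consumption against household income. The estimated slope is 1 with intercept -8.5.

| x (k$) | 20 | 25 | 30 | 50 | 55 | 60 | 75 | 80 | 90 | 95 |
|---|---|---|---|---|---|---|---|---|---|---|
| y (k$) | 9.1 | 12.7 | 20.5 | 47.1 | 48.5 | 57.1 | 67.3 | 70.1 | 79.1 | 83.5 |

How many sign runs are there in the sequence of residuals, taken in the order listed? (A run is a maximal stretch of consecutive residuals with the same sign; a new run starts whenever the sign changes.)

3 runs

x=20: ŷ = -8.5 + 20 = 11.5; e = 9.1 − 11.5 = -2.4
x=25: ŷ = -8.5 + 25 = 16.5; e = 12.7 − 16.5 = -3.8
x=30: ŷ = -8.5 + 30 = 21.5; e = 20.5 − 21.5 = -1
x=50: ŷ = -8.5 + 50 = 41.5; e = 47.1 − 41.5 = 5.6
x=55: ŷ = -8.5 + 55 = 46.5; e = 48.5 − 46.5 = 2
x=60: ŷ = -8.5 + 60 = 51.5; e = 57.1 − 51.5 = 5.6
x=75: ŷ = -8.5 + 75 = 66.5; e = 67.3 − 66.5 = 0.8
x=80: ŷ = -8.5 + 80 = 71.5; e = 70.1 − 71.5 = -1.4
x=90: ŷ = -8.5 + 90 = 81.5; e = 79.1 − 81.5 = -2.4
x=95: ŷ = -8.5 + 95 = 86.5; e = 83.5 − 86.5 = -3
Signs: − − − + + + + − − −
Runs: −×3, +×4, −×3 → 3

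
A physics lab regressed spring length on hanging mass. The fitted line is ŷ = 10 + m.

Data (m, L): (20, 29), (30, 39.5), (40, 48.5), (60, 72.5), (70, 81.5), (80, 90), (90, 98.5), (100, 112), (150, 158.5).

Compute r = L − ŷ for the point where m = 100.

ŷ = 10 + 100 = 110
r = 112 − 110 = 2

r = 2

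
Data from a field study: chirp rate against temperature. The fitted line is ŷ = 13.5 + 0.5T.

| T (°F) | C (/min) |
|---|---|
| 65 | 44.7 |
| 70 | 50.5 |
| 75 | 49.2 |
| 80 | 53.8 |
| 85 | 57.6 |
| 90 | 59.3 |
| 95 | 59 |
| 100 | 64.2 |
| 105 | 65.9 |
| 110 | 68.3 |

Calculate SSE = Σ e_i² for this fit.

T=65: ŷ = 13.5 + 0.5·65 = 46; e = 44.7 − 46 = -1.3
T=70: ŷ = 13.5 + 0.5·70 = 48.5; e = 50.5 − 48.5 = 2
T=75: ŷ = 13.5 + 0.5·75 = 51; e = 49.2 − 51 = -1.8
T=80: ŷ = 13.5 + 0.5·80 = 53.5; e = 53.8 − 53.5 = 0.3
T=85: ŷ = 13.5 + 0.5·85 = 56; e = 57.6 − 56 = 1.6
T=90: ŷ = 13.5 + 0.5·90 = 58.5; e = 59.3 − 58.5 = 0.8
T=95: ŷ = 13.5 + 0.5·95 = 61; e = 59 − 61 = -2
T=100: ŷ = 13.5 + 0.5·100 = 63.5; e = 64.2 − 63.5 = 0.7
T=105: ŷ = 13.5 + 0.5·105 = 66; e = 65.9 − 66 = -0.1
T=110: ŷ = 13.5 + 0.5·110 = 68.5; e = 68.3 − 68.5 = -0.2
SSE = 1.69 + 4 + 3.24 + 0.09 + 2.56 + 0.64 + 4 + 0.49 + 0.01 + 0.04 = 16.76

SSE = 16.76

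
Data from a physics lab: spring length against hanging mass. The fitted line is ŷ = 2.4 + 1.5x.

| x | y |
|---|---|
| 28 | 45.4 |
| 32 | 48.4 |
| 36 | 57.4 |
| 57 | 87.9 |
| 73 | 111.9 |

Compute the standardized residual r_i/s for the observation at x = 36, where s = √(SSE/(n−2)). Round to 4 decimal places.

0.7071

x=28: ŷ = 2.4 + 1.5·28 = 44.4; r = 45.4 − 44.4 = 1
x=32: ŷ = 2.4 + 1.5·32 = 50.4; r = 48.4 − 50.4 = -2
x=36: ŷ = 2.4 + 1.5·36 = 56.4; r = 57.4 − 56.4 = 1
x=57: ŷ = 2.4 + 1.5·57 = 87.9; r = 87.9 − 87.9 = 0
x=73: ŷ = 2.4 + 1.5·73 = 111.9; r = 111.9 − 111.9 = 0
SSE = 1 + 4 + 1 + 0 + 0 = 6
s = √(6/3) = 1.41421
r/s = 1 / 1.41421 = 0.7071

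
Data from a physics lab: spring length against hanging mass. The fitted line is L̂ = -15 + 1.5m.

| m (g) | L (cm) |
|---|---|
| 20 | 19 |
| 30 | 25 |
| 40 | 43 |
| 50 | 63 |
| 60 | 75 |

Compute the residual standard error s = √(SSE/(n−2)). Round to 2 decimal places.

s = 4.24

m=20: L̂ = -15 + 1.5·20 = 15; r = 19 − 15 = 4
m=30: L̂ = -15 + 1.5·30 = 30; r = 25 − 30 = -5
m=40: L̂ = -15 + 1.5·40 = 45; r = 43 − 45 = -2
m=50: L̂ = -15 + 1.5·50 = 60; r = 63 − 60 = 3
m=60: L̂ = -15 + 1.5·60 = 75; r = 75 − 75 = 0
SSE = 16 + 25 + 4 + 9 + 0 = 54
s = √(54/3) = √18 ≈ 4.24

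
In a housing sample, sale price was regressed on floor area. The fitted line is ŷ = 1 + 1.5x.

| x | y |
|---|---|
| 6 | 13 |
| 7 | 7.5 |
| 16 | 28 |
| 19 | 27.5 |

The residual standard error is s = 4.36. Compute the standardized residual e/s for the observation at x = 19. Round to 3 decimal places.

-0.459

ŷ = 1 + 1.5·19 = 29.5
e = 27.5 − 29.5 = -2
e/s = -2 / 4.36 = -0.459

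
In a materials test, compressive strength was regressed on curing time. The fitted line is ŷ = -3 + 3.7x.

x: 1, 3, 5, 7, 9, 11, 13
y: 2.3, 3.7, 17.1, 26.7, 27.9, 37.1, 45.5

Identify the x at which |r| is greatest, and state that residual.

x=1: ŷ = -3 + 3.7·1 = 0.7; r = 2.3 − 0.7 = 1.6
x=3: ŷ = -3 + 3.7·3 = 8.1; r = 3.7 − 8.1 = -4.4
x=5: ŷ = -3 + 3.7·5 = 15.5; r = 17.1 − 15.5 = 1.6
x=7: ŷ = -3 + 3.7·7 = 22.9; r = 26.7 − 22.9 = 3.8
x=9: ŷ = -3 + 3.7·9 = 30.3; r = 27.9 − 30.3 = -2.4
x=11: ŷ = -3 + 3.7·11 = 37.7; r = 37.1 − 37.7 = -0.6
x=13: ŷ = -3 + 3.7·13 = 45.1; r = 45.5 − 45.1 = 0.4
Largest |r| is 4.4 at x = 3, residual -4.4.

x = 3, r = -4.4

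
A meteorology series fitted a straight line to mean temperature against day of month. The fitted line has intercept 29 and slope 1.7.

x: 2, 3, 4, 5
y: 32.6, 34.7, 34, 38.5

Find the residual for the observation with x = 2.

e = 0.2

ŷ = 29 + 1.7·2 = 32.4
e = 32.6 − 32.4 = 0.2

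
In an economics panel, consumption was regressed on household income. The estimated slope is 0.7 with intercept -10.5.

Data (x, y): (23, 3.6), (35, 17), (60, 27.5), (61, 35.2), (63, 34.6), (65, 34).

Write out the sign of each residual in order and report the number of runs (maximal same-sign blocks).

x=23: ŷ = -10.5 + 0.7·23 = 5.6; e = 3.6 − 5.6 = -2
x=35: ŷ = -10.5 + 0.7·35 = 14; e = 17 − 14 = 3
x=60: ŷ = -10.5 + 0.7·60 = 31.5; e = 27.5 − 31.5 = -4
x=61: ŷ = -10.5 + 0.7·61 = 32.2; e = 35.2 − 32.2 = 3
x=63: ŷ = -10.5 + 0.7·63 = 33.6; e = 34.6 − 33.6 = 1
x=65: ŷ = -10.5 + 0.7·65 = 35; e = 34 − 35 = -1
Signs: − + − + + −
Runs: −×1, +×1, −×1, +×2, −×1 → 5

5 runs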